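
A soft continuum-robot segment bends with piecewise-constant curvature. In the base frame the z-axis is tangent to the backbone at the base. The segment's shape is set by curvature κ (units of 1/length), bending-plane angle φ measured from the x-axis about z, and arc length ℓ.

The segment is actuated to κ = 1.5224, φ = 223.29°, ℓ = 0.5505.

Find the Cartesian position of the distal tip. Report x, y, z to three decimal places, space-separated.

-0.158 -0.149 0.488

θ = κ·ℓ = 1.5224 × 0.5505 = 0.83808 rad
ρ = (1 − cos θ)/κ = (1 − 0.66889)/1.5224 = 0.21749
z = sin θ / κ = 0.74336/1.5224 = 0.48828
x = ρ cos φ = 0.21749 × cos(223.29°) = -0.15831
y = ρ sin φ = 0.21749 × sin(223.29°) = -0.14913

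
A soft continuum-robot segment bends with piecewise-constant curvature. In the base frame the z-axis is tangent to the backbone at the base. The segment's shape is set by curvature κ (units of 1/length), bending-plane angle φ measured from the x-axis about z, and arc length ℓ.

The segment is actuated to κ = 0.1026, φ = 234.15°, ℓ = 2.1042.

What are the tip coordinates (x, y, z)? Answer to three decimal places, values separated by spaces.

-0.133 -0.183 2.088

θ = κ·ℓ = 0.1026 × 2.1042 = 0.21589 rad
ρ = (1 − cos θ)/κ = (1 − 0.97679)/0.1026 = 0.22626
z = sin θ / κ = 0.21422/0.1026 = 2.08789
x = ρ cos φ = 0.22626 × cos(234.15°) = -0.13251
y = ρ sin φ = 0.22626 × sin(234.15°) = -0.18339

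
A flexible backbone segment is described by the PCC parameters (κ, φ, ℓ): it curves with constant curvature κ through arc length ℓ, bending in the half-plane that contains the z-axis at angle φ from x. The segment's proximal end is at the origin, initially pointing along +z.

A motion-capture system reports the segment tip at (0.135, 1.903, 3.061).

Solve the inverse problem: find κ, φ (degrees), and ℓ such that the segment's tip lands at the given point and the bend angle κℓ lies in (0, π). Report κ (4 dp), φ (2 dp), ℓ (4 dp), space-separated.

ρ = √(x²+y²) = √(0.135² + 1.903²) = 1.90778
φ = atan2(y, x) mod 360° = atan2(1.903, 0.135) = 85.9422°
|p|² = ρ² + z² = 1.90778² + 3.061² = 13.00935
κ = 2ρ / |p|² = 2×1.90778 / 13.00935 = 0.29329
θ = 2·atan2(ρ, z) = 2·atan2(1.90778, 3.061) = 1.11469 rad
ℓ = θ/κ = 1.11469/0.29329 = 3.80058

0.2933 85.94 3.8006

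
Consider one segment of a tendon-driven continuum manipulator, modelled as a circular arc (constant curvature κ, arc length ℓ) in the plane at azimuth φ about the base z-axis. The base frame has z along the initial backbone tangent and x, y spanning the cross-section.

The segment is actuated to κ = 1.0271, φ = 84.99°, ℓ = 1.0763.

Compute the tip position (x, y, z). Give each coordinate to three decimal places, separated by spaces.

θ = κ·ℓ = 1.0271 × 1.0763 = 1.10547 rad
ρ = (1 − cos θ)/κ = (1 − 0.44872)/1.0271 = 0.53674
z = sin θ / κ = 0.89367/1.0271 = 0.87009
x = ρ cos φ = 0.53674 × cos(84.99°) = 0.04687
y = ρ sin φ = 0.53674 × sin(84.99°) = 0.53469

0.047 0.535 0.870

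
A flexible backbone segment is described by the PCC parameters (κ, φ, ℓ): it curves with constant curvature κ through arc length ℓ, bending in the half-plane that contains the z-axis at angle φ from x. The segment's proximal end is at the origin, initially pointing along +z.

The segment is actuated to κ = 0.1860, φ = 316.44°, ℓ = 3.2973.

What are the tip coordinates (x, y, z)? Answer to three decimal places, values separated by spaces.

0.710 -0.675 3.094

θ = κ·ℓ = 0.1860 × 3.2973 = 0.61330 rad
ρ = (1 − cos θ)/κ = (1 − 0.81775)/0.1860 = 0.97982
z = sin θ / κ = 0.57557/0.1860 = 3.09445
x = ρ cos φ = 0.97982 × cos(316.44°) = 0.71003
y = ρ sin φ = 0.97982 × sin(316.44°) = -0.67520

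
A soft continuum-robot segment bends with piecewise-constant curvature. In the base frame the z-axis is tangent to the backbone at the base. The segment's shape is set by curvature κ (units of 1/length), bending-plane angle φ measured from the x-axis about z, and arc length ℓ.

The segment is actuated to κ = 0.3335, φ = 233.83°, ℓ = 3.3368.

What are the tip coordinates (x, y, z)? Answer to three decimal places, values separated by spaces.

θ = κ·ℓ = 0.3335 × 3.3368 = 1.11282 rad
ρ = (1 − cos θ)/κ = (1 − 0.44213)/0.3335 = 1.67277
z = sin θ / κ = 0.89695/0.3335 = 2.68951
x = ρ cos φ = 1.67277 × cos(233.83°) = -0.98724
y = ρ sin φ = 1.67277 × sin(233.83°) = -1.35038

-0.987 -1.350 2.690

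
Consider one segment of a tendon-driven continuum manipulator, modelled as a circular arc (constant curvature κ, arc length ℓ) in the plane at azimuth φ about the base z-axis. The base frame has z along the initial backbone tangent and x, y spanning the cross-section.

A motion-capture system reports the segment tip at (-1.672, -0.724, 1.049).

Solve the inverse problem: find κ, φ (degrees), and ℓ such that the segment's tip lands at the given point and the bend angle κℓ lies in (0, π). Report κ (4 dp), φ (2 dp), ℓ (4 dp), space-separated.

0.8244 203.41 2.5434

ρ = √(x²+y²) = √(-1.672² + -0.724²) = 1.82202
φ = atan2(y, x) mod 360° = atan2(-0.724, -1.672) = 203.4133°
|p|² = ρ² + z² = 1.82202² + 1.049² = 4.42016
κ = 2ρ / |p|² = 2×1.82202 / 4.42016 = 0.82441
θ = 2·atan2(ρ, z) = 2·atan2(1.82202, 1.049) = 2.09682 rad
ℓ = θ/κ = 2.09682/0.82441 = 2.54341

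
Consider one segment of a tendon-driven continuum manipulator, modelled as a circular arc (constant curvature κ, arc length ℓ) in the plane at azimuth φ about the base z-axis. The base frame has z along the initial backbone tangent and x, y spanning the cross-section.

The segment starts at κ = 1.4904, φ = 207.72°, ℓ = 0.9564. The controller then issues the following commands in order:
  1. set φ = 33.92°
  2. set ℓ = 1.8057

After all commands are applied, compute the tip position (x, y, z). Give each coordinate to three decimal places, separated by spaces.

1.058 0.712 0.292

initial: κ=1.4904, φ=207.72°, ℓ=0.9564
cmd 1: set φ=33.92° → (κ,φ,ℓ)=(1.4904,33.92°,0.9564) → tip=(0.4761,0.3202,0.6639)
cmd 2: set ℓ=1.8057 → (κ,φ,ℓ)=(1.4904,33.92°,1.8057) → tip=(1.0580,0.7115,0.2921)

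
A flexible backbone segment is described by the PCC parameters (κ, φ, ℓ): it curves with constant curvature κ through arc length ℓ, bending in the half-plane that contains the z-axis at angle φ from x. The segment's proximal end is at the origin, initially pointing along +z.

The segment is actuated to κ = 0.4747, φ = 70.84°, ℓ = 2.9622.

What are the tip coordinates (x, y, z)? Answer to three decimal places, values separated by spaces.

0.578 1.664 2.078

θ = κ·ℓ = 0.4747 × 2.9622 = 1.40616 rad
ρ = (1 − cos θ)/κ = (1 − 0.16390)/0.4747 = 1.76133
z = sin θ / κ = 0.98648/0.4747 = 2.07811
x = ρ cos φ = 1.76133 × cos(70.84°) = 0.57808
y = ρ sin φ = 1.76133 × sin(70.84°) = 1.66376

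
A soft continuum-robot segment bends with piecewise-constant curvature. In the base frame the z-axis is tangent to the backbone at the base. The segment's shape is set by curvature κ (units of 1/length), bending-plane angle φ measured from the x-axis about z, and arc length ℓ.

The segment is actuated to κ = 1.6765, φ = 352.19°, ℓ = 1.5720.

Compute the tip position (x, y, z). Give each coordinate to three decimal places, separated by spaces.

θ = κ·ℓ = 1.6765 × 1.5720 = 2.63546 rad
ρ = (1 − cos θ)/κ = (1 − -0.87462)/1.6765 = 1.11818
z = sin θ / κ = 0.48480/1.6765 = 0.28917
x = ρ cos φ = 1.11818 × cos(352.19°) = 1.10781
y = ρ sin φ = 1.11818 × sin(352.19°) = -0.15195

1.108 -0.152 0.289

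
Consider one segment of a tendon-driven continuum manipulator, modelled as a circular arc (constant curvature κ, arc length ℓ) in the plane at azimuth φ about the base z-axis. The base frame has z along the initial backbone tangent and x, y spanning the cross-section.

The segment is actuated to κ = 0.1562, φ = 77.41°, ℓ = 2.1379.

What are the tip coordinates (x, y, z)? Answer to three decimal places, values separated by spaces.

θ = κ·ℓ = 0.1562 × 2.1379 = 0.33394 rad
ρ = (1 − cos θ)/κ = (1 − 0.94476)/0.1562 = 0.35366
z = sin θ / κ = 0.32777/0.1562 = 2.09839
x = ρ cos φ = 0.35366 × cos(77.41°) = 0.07709
y = ρ sin φ = 0.35366 × sin(77.41°) = 0.34516

0.077 0.345 2.098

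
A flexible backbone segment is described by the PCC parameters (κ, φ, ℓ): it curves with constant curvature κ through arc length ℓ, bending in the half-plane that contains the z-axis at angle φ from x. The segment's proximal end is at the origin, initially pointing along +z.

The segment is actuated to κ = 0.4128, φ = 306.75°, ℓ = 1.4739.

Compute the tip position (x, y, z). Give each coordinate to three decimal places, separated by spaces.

θ = κ·ℓ = 0.4128 × 1.4739 = 0.60843 rad
ρ = (1 − cos θ)/κ = (1 − 0.82055)/0.4128 = 0.43472
z = sin θ / κ = 0.57158/0.4128 = 1.38463
x = ρ cos φ = 0.43472 × cos(306.75°) = 0.26010
y = ρ sin φ = 0.43472 × sin(306.75°) = -0.34832

0.260 -0.348 1.385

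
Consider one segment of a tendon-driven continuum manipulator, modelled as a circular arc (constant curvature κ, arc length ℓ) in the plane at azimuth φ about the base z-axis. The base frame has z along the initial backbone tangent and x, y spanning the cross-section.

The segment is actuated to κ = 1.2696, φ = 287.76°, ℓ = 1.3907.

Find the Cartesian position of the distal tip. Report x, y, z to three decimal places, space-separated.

θ = κ·ℓ = 1.2696 × 1.3907 = 1.76563 rad
ρ = (1 − cos θ)/κ = (1 − -0.19361)/1.2696 = 0.94014
z = sin θ / κ = 0.98108/1.2696 = 0.77275
x = ρ cos φ = 0.94014 × cos(287.76°) = 0.28677
y = ρ sin φ = 0.94014 × sin(287.76°) = -0.89534

0.287 -0.895 0.773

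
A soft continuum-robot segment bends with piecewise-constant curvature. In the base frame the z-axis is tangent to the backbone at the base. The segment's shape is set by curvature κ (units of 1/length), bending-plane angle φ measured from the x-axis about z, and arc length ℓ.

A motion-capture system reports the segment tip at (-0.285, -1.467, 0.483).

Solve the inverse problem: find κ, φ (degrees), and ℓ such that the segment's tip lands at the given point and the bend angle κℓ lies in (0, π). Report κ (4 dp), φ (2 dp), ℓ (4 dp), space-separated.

ρ = √(x²+y²) = √(-0.285² + -1.467²) = 1.49443
φ = atan2(y, x) mod 360° = atan2(-1.467, -0.285) = 259.0059°
|p|² = ρ² + z² = 1.49443² + 0.483² = 2.46660
κ = 2ρ / |p|² = 2×1.49443 / 2.46660 = 1.21173
θ = 2·atan2(ρ, z) = 2·atan2(1.49443, 0.483) = 2.51639 rad
ℓ = θ/κ = 2.51639/1.21173 = 2.07669

1.2117 259.01 2.0767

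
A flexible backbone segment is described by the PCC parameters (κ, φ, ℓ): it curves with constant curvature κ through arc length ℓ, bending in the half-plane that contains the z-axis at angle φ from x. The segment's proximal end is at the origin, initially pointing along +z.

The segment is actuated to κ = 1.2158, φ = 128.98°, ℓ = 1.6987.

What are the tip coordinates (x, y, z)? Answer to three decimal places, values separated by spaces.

-0.763 0.943 0.724

θ = κ·ℓ = 1.2158 × 1.6987 = 2.06528 rad
ρ = (1 − cos θ)/κ = (1 − -0.47458)/1.2158 = 1.21284
z = sin θ / κ = 0.88021/1.2158 = 0.72398
x = ρ cos φ = 1.21284 × cos(128.98°) = -0.76294
y = ρ sin φ = 1.21284 × sin(128.98°) = 0.94282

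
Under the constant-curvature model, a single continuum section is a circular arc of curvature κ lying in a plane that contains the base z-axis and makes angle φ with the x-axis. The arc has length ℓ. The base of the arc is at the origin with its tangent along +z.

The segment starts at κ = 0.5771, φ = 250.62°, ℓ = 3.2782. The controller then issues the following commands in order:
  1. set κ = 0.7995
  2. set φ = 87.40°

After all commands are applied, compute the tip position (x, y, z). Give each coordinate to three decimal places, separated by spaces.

initial: κ=0.5771, φ=250.62°, ℓ=3.2782
cmd 1: set κ=0.7995 → (κ,φ,ℓ)=(0.7995,250.62°,3.2782) → tip=(-0.7751,-2.2035,0.6222)
cmd 2: set φ=87.40° → (κ,φ,ℓ)=(0.7995,87.40°,3.2782) → tip=(0.1060,2.3334,0.6222)

0.106 2.333 0.622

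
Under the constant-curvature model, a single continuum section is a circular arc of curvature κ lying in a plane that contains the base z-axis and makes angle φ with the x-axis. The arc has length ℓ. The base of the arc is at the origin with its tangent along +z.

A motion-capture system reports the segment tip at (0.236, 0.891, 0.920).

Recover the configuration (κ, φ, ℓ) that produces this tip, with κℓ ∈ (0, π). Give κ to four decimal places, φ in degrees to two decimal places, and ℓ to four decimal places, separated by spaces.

1.0870 75.16 1.4469

ρ = √(x²+y²) = √(0.236² + 0.891²) = 0.92173
φ = atan2(y, x) mod 360° = atan2(0.891, 0.236) = 75.1647°
|p|² = ρ² + z² = 0.92173² + 0.920² = 1.69598
κ = 2ρ / |p|² = 2×0.92173 / 1.69598 = 1.08695
θ = 2·atan2(ρ, z) = 2·atan2(0.92173, 0.920) = 1.57267 rad
ℓ = θ/κ = 1.57267/1.08695 = 1.44686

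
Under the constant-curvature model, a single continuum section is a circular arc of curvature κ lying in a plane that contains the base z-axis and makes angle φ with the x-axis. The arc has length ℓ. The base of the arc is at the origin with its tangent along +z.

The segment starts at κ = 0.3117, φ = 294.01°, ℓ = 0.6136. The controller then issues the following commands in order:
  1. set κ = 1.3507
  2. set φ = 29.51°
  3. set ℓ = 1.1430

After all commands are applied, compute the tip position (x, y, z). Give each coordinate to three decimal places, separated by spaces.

0.627 0.355 0.740

initial: κ=0.3117, φ=294.01°, ℓ=0.6136
cmd 1: set κ=1.3507 → (κ,φ,ℓ)=(1.3507,294.01°,0.6136) → tip=(0.0977,-0.2193,0.5457)
cmd 2: set φ=29.51° → (κ,φ,ℓ)=(1.3507,29.51°,0.6136) → tip=(0.2089,0.1182,0.5457)
cmd 3: set ℓ=1.1430 → (κ,φ,ℓ)=(1.3507,29.51°,1.1430) → tip=(0.6270,0.3549,0.7401)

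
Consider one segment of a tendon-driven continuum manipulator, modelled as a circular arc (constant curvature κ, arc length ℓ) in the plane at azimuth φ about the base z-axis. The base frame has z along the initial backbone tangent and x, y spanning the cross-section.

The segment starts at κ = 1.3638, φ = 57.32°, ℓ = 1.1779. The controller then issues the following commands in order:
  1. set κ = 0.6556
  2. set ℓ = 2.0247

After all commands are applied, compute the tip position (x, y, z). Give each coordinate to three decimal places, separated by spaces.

0.625 0.974 1.480

initial: κ=1.3638, φ=57.32°, ℓ=1.1779
cmd 1: set κ=0.6556 → (κ,φ,ℓ)=(0.6556,57.32°,1.1779) → tip=(0.2336,0.3642,1.0643)
cmd 2: set ℓ=2.0247 → (κ,φ,ℓ)=(0.6556,57.32°,2.0247) → tip=(0.6251,0.9744,1.4804)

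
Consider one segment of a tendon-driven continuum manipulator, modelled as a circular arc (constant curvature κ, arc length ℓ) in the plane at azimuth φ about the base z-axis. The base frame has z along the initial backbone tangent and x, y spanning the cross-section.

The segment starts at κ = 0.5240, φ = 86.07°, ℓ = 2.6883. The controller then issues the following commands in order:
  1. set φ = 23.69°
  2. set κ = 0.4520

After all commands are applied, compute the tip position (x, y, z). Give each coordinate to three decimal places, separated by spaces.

1.320 0.579 2.074

initial: κ=0.5240, φ=86.07°, ℓ=2.6883
cmd 1: set φ=23.69° → (κ,φ,ℓ)=(0.5240,23.69°,2.6883) → tip=(1.4655,0.6430,1.8834)
cmd 2: set κ=0.4520 → (κ,φ,ℓ)=(0.4520,23.69°,2.6883) → tip=(1.3205,0.5794,2.0739)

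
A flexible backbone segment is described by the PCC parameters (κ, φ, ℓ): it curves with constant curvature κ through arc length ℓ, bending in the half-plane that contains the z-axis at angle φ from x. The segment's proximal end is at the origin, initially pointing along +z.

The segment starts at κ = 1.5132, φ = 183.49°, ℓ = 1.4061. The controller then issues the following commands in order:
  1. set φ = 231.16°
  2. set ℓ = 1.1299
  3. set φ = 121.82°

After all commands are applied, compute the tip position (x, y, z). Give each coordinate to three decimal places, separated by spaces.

initial: κ=1.5132, φ=183.49°, ℓ=1.4061
cmd 1: set φ=231.16° → (κ,φ,ℓ)=(1.5132,231.16°,1.4061) → tip=(-0.6335,-0.7868,0.5610)
cmd 2: set ℓ=1.1299 → (κ,φ,ℓ)=(1.5132,231.16°,1.1299) → tip=(-0.4719,-0.5860,0.6545)
cmd 3: set φ=121.82° → (κ,φ,ℓ)=(1.5132,121.82°,1.1299) → tip=(-0.3967,0.6393,0.6545)

-0.397 0.639 0.654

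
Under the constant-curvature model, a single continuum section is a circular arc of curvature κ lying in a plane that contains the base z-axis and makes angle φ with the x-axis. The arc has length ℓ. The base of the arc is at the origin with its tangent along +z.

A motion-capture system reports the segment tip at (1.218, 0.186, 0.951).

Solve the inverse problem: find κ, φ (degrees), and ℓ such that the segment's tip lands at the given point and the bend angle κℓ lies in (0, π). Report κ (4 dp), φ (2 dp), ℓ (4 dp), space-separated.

1.0172 8.68 1.7960

ρ = √(x²+y²) = √(1.218² + 0.186²) = 1.23212
φ = atan2(y, x) mod 360° = atan2(0.186, 1.218) = 8.6825°
|p|² = ρ² + z² = 1.23212² + 0.951² = 2.42252
κ = 2ρ / |p|² = 2×1.23212 / 2.42252 = 1.01722
θ = 2·atan2(ρ, z) = 2·atan2(1.23212, 0.951) = 1.82693 rad
ℓ = θ/κ = 1.82693/1.01722 = 1.79600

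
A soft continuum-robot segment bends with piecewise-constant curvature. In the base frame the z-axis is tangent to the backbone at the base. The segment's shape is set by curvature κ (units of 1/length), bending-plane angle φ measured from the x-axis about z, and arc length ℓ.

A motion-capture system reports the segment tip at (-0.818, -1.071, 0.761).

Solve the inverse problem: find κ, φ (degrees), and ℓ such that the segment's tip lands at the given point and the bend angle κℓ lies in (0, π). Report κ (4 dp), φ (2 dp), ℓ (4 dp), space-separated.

1.1253 232.63 1.8782

ρ = √(x²+y²) = √(-0.818² + -1.071²) = 1.34765
φ = atan2(y, x) mod 360° = atan2(-1.071, -0.818) = 232.6284°
|p|² = ρ² + z² = 1.34765² + 0.761² = 2.39529
κ = 2ρ / |p|² = 2×1.34765 / 2.39529 = 1.12525
θ = 2·atan2(ρ, z) = 2·atan2(1.34765, 0.761) = 2.11350 rad
ℓ = θ/κ = 2.11350/1.12525 = 1.87824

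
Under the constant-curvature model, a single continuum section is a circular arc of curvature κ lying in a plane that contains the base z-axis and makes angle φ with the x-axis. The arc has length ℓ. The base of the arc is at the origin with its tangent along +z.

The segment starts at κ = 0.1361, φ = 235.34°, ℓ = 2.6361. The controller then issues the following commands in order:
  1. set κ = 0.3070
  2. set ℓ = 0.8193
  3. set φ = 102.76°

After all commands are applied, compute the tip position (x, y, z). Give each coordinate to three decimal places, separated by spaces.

initial: κ=0.1361, φ=235.34°, ℓ=2.6361
cmd 1: set κ=0.3070 → (κ,φ,ℓ)=(0.3070,235.34°,2.6361) → tip=(-0.5742,-0.8305,2.3576)
cmd 2: set ℓ=0.8193 → (κ,φ,ℓ)=(0.3070,235.34°,0.8193) → tip=(-0.0583,-0.0843,0.8107)
cmd 3: set φ=102.76° → (κ,φ,ℓ)=(0.3070,102.76°,0.8193) → tip=(-0.0226,0.1000,0.8107)

-0.023 0.100 0.811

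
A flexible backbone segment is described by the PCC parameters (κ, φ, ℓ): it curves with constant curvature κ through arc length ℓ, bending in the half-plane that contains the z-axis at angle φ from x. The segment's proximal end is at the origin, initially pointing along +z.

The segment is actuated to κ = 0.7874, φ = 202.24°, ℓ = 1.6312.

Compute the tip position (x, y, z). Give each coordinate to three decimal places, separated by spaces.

θ = κ·ℓ = 0.7874 × 1.6312 = 1.28441 rad
ρ = (1 − cos θ)/κ = (1 − 0.28249)/0.7874 = 0.91124
z = sin θ / κ = 0.95927/0.7874 = 1.21828
x = ρ cos φ = 0.91124 × cos(202.24°) = -0.84345
y = ρ sin φ = 0.91124 × sin(202.24°) = -0.34489

-0.843 -0.345 1.218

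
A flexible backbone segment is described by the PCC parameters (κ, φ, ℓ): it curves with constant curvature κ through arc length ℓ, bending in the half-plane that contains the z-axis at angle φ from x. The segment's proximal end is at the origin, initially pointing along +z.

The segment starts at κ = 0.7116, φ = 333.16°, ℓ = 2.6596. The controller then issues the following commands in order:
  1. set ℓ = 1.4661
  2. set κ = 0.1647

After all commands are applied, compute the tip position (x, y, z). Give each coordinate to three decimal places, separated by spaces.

0.157 -0.080 1.452

initial: κ=0.7116, φ=333.16°, ℓ=2.6596
cmd 1: set ℓ=1.4661 → (κ,φ,ℓ)=(0.7116,333.16°,1.4661) → tip=(0.6227,-0.3151,1.2142)
cmd 2: set κ=0.1647 → (κ,φ,ℓ)=(0.1647,333.16°,1.4661) → tip=(0.1572,-0.0795,1.4519)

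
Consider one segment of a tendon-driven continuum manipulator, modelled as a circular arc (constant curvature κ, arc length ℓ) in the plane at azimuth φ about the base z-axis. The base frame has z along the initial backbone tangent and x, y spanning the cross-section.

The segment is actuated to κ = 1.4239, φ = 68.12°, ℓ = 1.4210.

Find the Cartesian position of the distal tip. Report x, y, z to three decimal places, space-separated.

θ = κ·ℓ = 1.4239 × 1.4210 = 2.02336 rad
ρ = (1 − cos θ)/κ = (1 − -0.43727)/1.4239 = 1.00939
z = sin θ / κ = 0.89933/1.4239 = 0.63160
x = ρ cos φ = 1.00939 × cos(68.12°) = 0.37616
y = ρ sin φ = 1.00939 × sin(68.12°) = 0.93668

0.376 0.937 0.632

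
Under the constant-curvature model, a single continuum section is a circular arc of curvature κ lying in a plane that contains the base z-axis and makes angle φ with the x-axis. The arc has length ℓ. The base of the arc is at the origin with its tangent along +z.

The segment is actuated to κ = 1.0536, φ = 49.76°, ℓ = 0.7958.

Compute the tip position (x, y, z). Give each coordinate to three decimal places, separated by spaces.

0.203 0.240 0.706

θ = κ·ℓ = 1.0536 × 0.7958 = 0.83845 rad
ρ = (1 − cos θ)/κ = (1 − 0.66861)/1.0536 = 0.31453
z = sin θ / κ = 0.74361/1.0536 = 0.70578
x = ρ cos φ = 0.31453 × cos(49.76°) = 0.20318
y = ρ sin φ = 0.31453 × sin(49.76°) = 0.24009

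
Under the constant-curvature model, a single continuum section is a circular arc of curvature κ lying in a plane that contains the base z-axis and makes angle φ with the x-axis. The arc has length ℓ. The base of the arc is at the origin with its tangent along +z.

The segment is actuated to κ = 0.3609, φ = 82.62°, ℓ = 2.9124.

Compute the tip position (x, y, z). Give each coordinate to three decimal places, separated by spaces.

θ = κ·ℓ = 0.3609 × 2.9124 = 1.05109 rad
ρ = (1 − cos θ)/κ = (1 − 0.49663)/0.3609 = 1.39476
z = sin θ / κ = 0.86796/0.3609 = 2.40499
x = ρ cos φ = 1.39476 × cos(82.62°) = 0.17916
y = ρ sin φ = 1.39476 × sin(82.62°) = 1.38321

0.179 1.383 2.405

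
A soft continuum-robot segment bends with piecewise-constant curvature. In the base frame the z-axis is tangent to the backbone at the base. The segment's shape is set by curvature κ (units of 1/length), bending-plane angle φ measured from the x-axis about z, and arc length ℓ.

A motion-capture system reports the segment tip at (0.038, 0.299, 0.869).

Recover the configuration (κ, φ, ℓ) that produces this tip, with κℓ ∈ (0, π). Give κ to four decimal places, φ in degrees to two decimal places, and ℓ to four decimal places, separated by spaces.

0.7125 82.76 0.9371

ρ = √(x²+y²) = √(0.038² + 0.299²) = 0.30141
φ = atan2(y, x) mod 360° = atan2(0.299, 0.038) = 82.7571°
|p|² = ρ² + z² = 0.30141² + 0.869² = 0.84601
κ = 2ρ / |p|² = 2×0.30141 / 0.84601 = 0.71254
θ = 2·atan2(ρ, z) = 2·atan2(0.30141, 0.869) = 0.66772 rad
ℓ = θ/κ = 0.66772/0.71254 = 0.93710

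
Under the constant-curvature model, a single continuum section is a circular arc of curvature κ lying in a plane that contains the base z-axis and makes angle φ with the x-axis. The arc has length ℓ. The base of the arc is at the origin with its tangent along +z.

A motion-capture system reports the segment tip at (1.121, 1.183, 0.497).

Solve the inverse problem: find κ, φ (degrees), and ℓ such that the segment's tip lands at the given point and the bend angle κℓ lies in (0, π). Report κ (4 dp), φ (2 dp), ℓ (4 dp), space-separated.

ρ = √(x²+y²) = √(1.121² + 1.183²) = 1.62976
φ = atan2(y, x) mod 360° = atan2(1.183, 1.121) = 46.5414°
|p|² = ρ² + z² = 1.62976² + 0.497² = 2.90314
κ = 2ρ / |p|² = 2×1.62976 / 2.90314 = 1.12276
θ = 2·atan2(ρ, z) = 2·atan2(1.62976, 0.497) = 2.54960 rad
ℓ = θ/κ = 2.54960/1.12276 = 2.27084

1.1228 46.54 2.2708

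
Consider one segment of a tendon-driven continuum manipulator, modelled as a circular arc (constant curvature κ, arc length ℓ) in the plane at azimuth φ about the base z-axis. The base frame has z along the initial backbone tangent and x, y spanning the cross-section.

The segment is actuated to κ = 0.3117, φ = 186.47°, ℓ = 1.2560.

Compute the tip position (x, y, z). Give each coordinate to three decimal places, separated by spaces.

-0.241 -0.027 1.224

θ = κ·ℓ = 0.3117 × 1.2560 = 0.39150 rad
ρ = (1 − cos θ)/κ = (1 − 0.92434)/0.3117 = 0.24273
z = sin θ / κ = 0.38157/0.3117 = 1.22416
x = ρ cos φ = 0.24273 × cos(186.47°) = -0.24119
y = ρ sin φ = 0.24273 × sin(186.47°) = -0.02735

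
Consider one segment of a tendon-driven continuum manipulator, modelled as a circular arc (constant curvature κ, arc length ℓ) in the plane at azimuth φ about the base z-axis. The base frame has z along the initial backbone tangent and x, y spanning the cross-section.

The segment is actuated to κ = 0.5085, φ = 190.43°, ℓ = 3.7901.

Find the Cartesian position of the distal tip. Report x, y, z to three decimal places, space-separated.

-2.609 -0.480 1.843

θ = κ·ℓ = 0.5085 × 3.7901 = 1.92727 rad
ρ = (1 − cos θ)/κ = (1 − -0.34897)/0.5085 = 2.65284
z = sin θ / κ = 0.93713/0.5085 = 1.84294
x = ρ cos φ = 2.65284 × cos(190.43°) = -2.60900
y = ρ sin φ = 2.65284 × sin(190.43°) = -0.48025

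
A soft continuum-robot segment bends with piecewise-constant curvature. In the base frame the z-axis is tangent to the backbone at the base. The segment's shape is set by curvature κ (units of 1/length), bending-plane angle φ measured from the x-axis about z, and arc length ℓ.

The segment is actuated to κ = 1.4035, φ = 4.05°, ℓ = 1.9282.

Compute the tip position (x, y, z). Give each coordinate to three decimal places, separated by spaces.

1.355 0.096 0.300

θ = κ·ℓ = 1.4035 × 1.9282 = 2.70623 rad
ρ = (1 − cos θ)/κ = (1 − -0.90672)/1.4035 = 1.35854
z = sin θ / κ = 0.42174/1.4035 = 0.30049
x = ρ cos φ = 1.35854 × cos(4.05°) = 1.35515
y = ρ sin φ = 1.35854 × sin(4.05°) = 0.09595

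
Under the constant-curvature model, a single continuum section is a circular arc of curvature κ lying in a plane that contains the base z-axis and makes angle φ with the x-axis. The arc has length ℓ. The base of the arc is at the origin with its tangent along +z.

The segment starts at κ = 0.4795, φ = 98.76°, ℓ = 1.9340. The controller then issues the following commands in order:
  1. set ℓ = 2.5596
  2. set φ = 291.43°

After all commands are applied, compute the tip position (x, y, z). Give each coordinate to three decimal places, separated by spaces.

initial: κ=0.4795, φ=98.76°, ℓ=1.9340
cmd 1: set ℓ=2.5596 → (κ,φ,ℓ)=(0.4795,98.76°,2.5596) → tip=(-0.2107,1.3671,1.9637)
cmd 2: set φ=291.43° → (κ,φ,ℓ)=(0.4795,291.43°,2.5596) → tip=(0.5054,-1.2876,1.9637)

0.505 -1.288 1.964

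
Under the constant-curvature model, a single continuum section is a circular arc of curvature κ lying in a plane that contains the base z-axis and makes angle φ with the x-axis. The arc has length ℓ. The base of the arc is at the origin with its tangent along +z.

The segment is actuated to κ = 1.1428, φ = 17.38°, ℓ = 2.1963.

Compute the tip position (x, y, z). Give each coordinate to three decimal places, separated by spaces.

θ = κ·ℓ = 1.1428 × 2.1963 = 2.50993 rad
ρ = (1 − cos θ)/κ = (1 − -0.80705)/1.1428 = 1.58125
z = sin θ / κ = 0.59049/1.1428 = 0.51670
x = ρ cos φ = 1.58125 × cos(17.38°) = 1.50905
y = ρ sin φ = 1.58125 × sin(17.38°) = 0.47233

1.509 0.472 0.517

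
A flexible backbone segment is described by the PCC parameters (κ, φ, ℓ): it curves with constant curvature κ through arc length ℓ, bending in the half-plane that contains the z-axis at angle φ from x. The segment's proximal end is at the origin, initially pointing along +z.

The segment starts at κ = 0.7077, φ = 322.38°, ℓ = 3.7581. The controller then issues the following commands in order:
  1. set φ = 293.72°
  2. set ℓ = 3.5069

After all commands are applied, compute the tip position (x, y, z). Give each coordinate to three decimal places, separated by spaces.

initial: κ=0.7077, φ=322.38°, ℓ=3.7581
cmd 1: set φ=293.72° → (κ,φ,ℓ)=(0.7077,293.72°,3.7581) → tip=(1.0721,-2.4399,0.6550)
cmd 2: set ℓ=3.5069 → (κ,φ,ℓ)=(0.7077,293.72°,3.5069) → tip=(1.0175,-2.3158,0.8661)

1.018 -2.316 0.866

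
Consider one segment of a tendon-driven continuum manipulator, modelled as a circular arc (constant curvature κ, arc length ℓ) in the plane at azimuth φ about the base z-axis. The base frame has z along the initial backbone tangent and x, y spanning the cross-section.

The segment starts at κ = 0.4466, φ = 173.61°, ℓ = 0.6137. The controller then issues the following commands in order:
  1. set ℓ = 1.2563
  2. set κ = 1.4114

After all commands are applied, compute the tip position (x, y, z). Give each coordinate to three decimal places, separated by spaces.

-0.846 0.095 0.694

initial: κ=0.4466, φ=173.61°, ℓ=0.6137
cmd 1: set ℓ=1.2563 → (κ,φ,ℓ)=(0.4466,173.61°,1.2563) → tip=(-0.3412,0.0382,1.1914)
cmd 2: set κ=1.4114 → (κ,φ,ℓ)=(1.4114,173.61°,1.2563) → tip=(-0.8456,0.0947,0.6941)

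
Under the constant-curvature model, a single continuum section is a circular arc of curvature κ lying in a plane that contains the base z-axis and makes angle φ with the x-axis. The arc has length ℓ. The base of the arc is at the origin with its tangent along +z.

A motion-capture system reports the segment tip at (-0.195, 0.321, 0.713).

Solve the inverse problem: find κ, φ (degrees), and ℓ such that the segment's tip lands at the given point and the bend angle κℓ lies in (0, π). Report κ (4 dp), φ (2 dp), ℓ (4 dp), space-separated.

1.1567 121.28 0.8383

ρ = √(x²+y²) = √(-0.195² + 0.321²) = 0.37559
φ = atan2(y, x) mod 360° = atan2(0.321, -0.195) = 121.2777°
|p|² = ρ² + z² = 0.37559² + 0.713² = 0.64943
κ = 2ρ / |p|² = 2×0.37559 / 0.64943 = 1.15666
θ = 2·atan2(ρ, z) = 2·atan2(0.37559, 0.713) = 0.96967 rad
ℓ = θ/κ = 0.96967/1.15666 = 0.83834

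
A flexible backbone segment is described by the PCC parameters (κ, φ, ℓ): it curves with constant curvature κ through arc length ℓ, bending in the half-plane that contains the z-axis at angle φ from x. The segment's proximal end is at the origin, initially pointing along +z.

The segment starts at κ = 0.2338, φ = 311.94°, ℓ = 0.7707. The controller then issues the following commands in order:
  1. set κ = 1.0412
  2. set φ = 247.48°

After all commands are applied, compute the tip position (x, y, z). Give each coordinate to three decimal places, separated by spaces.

-0.112 -0.271 0.691

initial: κ=0.2338, φ=311.94°, ℓ=0.7707
cmd 1: set κ=1.0412 → (κ,φ,ℓ)=(1.0412,311.94°,0.7707) → tip=(0.1958,-0.2179,0.6906)
cmd 2: set φ=247.48° → (κ,φ,ℓ)=(1.0412,247.48°,0.7707) → tip=(-0.1122,-0.2706,0.6906)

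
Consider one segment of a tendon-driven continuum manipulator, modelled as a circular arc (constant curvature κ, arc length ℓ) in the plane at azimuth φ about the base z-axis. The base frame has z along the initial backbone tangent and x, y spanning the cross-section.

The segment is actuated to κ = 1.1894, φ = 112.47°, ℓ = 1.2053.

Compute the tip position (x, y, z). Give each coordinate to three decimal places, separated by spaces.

-0.277 0.671 0.833

θ = κ·ℓ = 1.1894 × 1.2053 = 1.43358 rad
ρ = (1 − cos θ)/κ = (1 − 0.13678)/1.1894 = 0.72576
z = sin θ / κ = 0.99060/1.1894 = 0.83286
x = ρ cos φ = 0.72576 × cos(112.47°) = -0.27738
y = ρ sin φ = 0.72576 × sin(112.47°) = 0.67066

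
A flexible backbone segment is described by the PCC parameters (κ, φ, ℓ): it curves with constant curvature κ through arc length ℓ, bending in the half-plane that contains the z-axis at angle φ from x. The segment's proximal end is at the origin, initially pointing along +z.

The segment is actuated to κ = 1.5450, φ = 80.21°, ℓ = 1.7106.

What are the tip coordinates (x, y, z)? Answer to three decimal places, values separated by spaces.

θ = κ·ℓ = 1.5450 × 1.7106 = 2.64288 rad
ρ = (1 − cos θ)/κ = (1 − -0.87820)/1.5450 = 1.21566
z = sin θ / κ = 0.47830/1.5450 = 0.30958
x = ρ cos φ = 1.21566 × cos(80.21°) = 0.20671
y = ρ sin φ = 1.21566 × sin(80.21°) = 1.19796

0.207 1.198 0.310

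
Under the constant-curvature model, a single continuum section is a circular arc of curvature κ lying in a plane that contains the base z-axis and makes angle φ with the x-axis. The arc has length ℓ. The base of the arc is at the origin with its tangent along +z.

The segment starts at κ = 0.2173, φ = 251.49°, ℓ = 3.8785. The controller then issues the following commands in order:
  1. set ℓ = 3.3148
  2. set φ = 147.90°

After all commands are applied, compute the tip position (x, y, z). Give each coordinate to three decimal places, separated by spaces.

initial: κ=0.2173, φ=251.49°, ℓ=3.8785
cmd 1: set ℓ=3.3148 → (κ,φ,ℓ)=(0.2173,251.49°,3.3148) → tip=(-0.3629,-1.0840,3.0355)
cmd 2: set φ=147.90° → (κ,φ,ℓ)=(0.2173,147.90°,3.3148) → tip=(-0.9683,0.6074,3.0355)

-0.968 0.607 3.036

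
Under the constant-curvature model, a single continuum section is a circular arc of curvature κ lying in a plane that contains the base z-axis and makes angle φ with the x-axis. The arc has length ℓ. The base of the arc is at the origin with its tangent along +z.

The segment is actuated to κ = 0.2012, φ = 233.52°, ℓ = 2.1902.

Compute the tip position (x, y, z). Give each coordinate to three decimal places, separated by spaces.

θ = κ·ℓ = 0.2012 × 2.1902 = 0.44067 rad
ρ = (1 − cos θ)/κ = (1 − 0.90447)/0.2012 = 0.47482
z = sin θ / κ = 0.42654/0.2012 = 2.12000
x = ρ cos φ = 0.47482 × cos(233.52°) = -0.28230
y = ρ sin φ = 0.47482 × sin(233.52°) = -0.38178

-0.282 -0.382 2.120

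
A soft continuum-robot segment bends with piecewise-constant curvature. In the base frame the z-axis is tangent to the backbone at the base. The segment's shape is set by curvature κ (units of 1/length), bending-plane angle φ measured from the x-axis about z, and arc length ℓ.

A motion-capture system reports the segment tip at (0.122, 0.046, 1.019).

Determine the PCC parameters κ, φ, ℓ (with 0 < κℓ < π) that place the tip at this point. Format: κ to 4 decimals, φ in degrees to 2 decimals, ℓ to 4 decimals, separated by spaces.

ρ = √(x²+y²) = √(0.122² + 0.046²) = 0.13038
φ = atan2(y, x) mod 360° = atan2(0.046, 0.122) = 20.6589°
|p|² = ρ² + z² = 0.13038² + 1.019² = 1.05536
κ = 2ρ / |p|² = 2×0.13038 / 1.05536 = 0.24709
θ = 2·atan2(ρ, z) = 2·atan2(0.13038, 1.019) = 0.25452 rad
ℓ = θ/κ = 0.25452/0.24709 = 1.03009

0.2471 20.66 1.0301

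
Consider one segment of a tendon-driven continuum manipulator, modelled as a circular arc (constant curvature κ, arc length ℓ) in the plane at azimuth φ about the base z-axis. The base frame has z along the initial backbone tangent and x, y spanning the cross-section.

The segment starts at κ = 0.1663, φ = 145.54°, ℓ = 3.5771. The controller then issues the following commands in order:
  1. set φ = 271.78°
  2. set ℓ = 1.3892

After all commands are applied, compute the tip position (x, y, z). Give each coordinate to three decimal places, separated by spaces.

0.005 -0.160 1.377

initial: κ=0.1663, φ=145.54°, ℓ=3.5771
cmd 1: set φ=271.78° → (κ,φ,ℓ)=(0.1663,271.78°,3.5771) → tip=(0.0321,-1.0325,3.3698)
cmd 2: set ℓ=1.3892 → (κ,φ,ℓ)=(0.1663,271.78°,1.3892) → tip=(0.0050,-0.1597,1.3769)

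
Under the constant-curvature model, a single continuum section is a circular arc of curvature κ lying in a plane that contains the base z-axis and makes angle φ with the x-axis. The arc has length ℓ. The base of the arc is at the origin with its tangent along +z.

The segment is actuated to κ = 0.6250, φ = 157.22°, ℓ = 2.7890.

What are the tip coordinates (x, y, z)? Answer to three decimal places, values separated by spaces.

-1.728 0.726 1.576

θ = κ·ℓ = 0.6250 × 2.7890 = 1.74313 rad
ρ = (1 − cos θ)/κ = (1 − -0.17148)/0.6250 = 1.87436
z = sin θ / κ = 0.98519/0.6250 = 1.57630
x = ρ cos φ = 1.87436 × cos(157.22°) = -1.72816
y = ρ sin φ = 1.87436 × sin(157.22°) = 0.72574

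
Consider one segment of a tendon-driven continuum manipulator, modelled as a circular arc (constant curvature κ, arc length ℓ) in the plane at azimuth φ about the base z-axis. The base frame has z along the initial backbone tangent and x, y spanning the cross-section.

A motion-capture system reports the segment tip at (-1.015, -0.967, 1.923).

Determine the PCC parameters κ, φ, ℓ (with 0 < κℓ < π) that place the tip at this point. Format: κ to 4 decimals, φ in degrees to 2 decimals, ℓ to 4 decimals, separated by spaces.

ρ = √(x²+y²) = √(-1.015² + -0.967²) = 1.40190
φ = atan2(y, x) mod 360° = atan2(-0.967, -1.015) = 223.6127°
|p|² = ρ² + z² = 1.40190² + 1.923² = 5.66324
κ = 2ρ / |p|² = 2×1.40190 / 5.66324 = 0.49509
θ = 2·atan2(ρ, z) = 2·atan2(1.40190, 1.923) = 1.25987 rad
ℓ = θ/κ = 1.25987/0.49509 = 2.54475

0.4951 223.61 2.5447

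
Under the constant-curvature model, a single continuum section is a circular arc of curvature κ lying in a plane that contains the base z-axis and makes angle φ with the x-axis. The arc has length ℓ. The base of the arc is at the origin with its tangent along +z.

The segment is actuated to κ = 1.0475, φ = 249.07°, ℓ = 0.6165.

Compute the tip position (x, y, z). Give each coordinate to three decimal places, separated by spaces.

-0.069 -0.180 0.575

θ = κ·ℓ = 1.0475 × 0.6165 = 0.64578 rad
ρ = (1 − cos θ)/κ = (1 − 0.79863)/1.0475 = 0.19224
z = sin θ / κ = 0.60182/1.0475 = 0.57453
x = ρ cos φ = 0.19224 × cos(249.07°) = -0.06867
y = ρ sin φ = 0.19224 × sin(249.07°) = -0.17956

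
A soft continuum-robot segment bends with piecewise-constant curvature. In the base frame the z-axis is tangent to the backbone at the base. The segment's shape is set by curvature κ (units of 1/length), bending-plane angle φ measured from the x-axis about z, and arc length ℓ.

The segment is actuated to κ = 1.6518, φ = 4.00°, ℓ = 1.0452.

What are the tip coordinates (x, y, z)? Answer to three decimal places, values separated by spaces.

θ = κ·ℓ = 1.6518 × 1.0452 = 1.72646 rad
ρ = (1 − cos θ)/κ = (1 − -0.15504)/1.6518 = 0.69926
z = sin θ / κ = 0.98791/1.6518 = 0.59808
x = ρ cos φ = 0.69926 × cos(4.00°) = 0.69756
y = ρ sin φ = 0.69926 × sin(4.00°) = 0.04878

0.698 0.049 0.598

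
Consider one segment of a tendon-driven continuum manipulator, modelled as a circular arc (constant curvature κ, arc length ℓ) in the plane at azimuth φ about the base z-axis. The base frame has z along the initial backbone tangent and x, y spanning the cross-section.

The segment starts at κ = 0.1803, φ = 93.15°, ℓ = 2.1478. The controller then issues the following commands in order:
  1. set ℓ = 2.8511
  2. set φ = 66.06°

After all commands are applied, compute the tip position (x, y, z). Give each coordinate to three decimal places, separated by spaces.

0.291 0.655 2.727

initial: κ=0.1803, φ=93.15°, ℓ=2.1478
cmd 1: set ℓ=2.8511 → (κ,φ,ℓ)=(0.1803,93.15°,2.8511) → tip=(-0.0394,0.7157,2.7272)
cmd 2: set φ=66.06° → (κ,φ,ℓ)=(0.1803,66.06°,2.8511) → tip=(0.2909,0.6551,2.7272)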